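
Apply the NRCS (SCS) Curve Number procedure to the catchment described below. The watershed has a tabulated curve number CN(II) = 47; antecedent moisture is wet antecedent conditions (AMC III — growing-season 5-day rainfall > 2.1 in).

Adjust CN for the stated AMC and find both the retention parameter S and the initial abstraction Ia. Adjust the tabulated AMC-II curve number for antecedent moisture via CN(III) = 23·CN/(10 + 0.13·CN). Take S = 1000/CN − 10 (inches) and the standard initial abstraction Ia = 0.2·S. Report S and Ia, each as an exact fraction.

CN(III) from CN(II)=47: (23·47)/(10 + 0.13·47) = 108100/1611 ≈ 67.101
S = 1000/(108100/1611) − 10 = 5300/1081 in ≈ 4.903 in
Ia = 0.2S: 0.2·4.903 = 0.981 in (exactly 1060/1081)

S = 5300/1081 in ≈ 4.903 in; Ia = 1060/1081 in ≈ 0.981 in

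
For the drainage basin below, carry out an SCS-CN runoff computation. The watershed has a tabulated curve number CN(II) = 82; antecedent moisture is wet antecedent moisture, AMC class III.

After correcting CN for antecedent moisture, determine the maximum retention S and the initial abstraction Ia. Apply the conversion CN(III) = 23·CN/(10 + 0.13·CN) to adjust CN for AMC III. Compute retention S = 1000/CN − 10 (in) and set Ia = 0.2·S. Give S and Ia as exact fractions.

S = 900/943 in ≈ 0.954 in; Ia = 180/943 in ≈ 0.191 in

Wet (AMC III): CN(III) = 23·82/(10 + 0.13·82) = 1886/(1033/50) = 94300/1033 ≈ 91.288
Retention S: 1000/CN − 10 with CN=91.288 → S = 900/943 ≈ 0.954 in
Initial abstraction Ia = S/5 = (900/943)/5 = 180/943 ≈ 0.191 in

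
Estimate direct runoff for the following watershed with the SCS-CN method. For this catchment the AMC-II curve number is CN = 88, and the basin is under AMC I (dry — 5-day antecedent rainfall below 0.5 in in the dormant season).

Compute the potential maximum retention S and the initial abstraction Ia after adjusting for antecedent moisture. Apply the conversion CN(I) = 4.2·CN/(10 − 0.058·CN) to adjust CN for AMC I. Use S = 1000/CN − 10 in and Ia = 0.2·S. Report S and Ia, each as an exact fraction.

Adjust CN=88 to AMC I: 4.2·88/(10 − 0.058·88) → (1848/5) ÷ (612/125) = 3850/51 ≈ 75.490
Retention S: 1000/CN − 10 with CN=75.490 → S = 250/77 ≈ 3.247 in
Ia = 0.2S: 0.2·3.247 = 0.649 in (exactly 50/77)

S = 250/77 in ≈ 3.247 in; Ia = 50/77 in ≈ 0.649 in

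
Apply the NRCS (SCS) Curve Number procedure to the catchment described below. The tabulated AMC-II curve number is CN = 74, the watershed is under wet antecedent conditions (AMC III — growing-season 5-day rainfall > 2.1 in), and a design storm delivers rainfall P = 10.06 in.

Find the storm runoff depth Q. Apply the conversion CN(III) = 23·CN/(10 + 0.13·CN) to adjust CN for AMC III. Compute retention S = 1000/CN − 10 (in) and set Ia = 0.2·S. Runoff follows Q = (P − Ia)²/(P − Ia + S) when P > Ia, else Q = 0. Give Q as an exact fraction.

Q = 172268992809/20426255150 in ≈ 8.434 in

Wet (AMC III): CN(III) = 23·74/(10 + 0.13·74) = 1702/(981/50) = 85100/981 ≈ 86.748
Retention S: 1000/CN − 10 with CN=86.748 → S = 1300/851 ≈ 1.528 in
Ia = 0.2·(1300/851) = 260/851 in ≈ 0.306 in
Since P=10.060 > Ia=0.306: effective rainfall P−Ia = 415053/42550 in
Q = (415053/42550)²/((415053/42550) + 1300/851) = (172268992809/1810502500)/(480053/42550) = 172268992809/20426255150 in ≈ 8.434 in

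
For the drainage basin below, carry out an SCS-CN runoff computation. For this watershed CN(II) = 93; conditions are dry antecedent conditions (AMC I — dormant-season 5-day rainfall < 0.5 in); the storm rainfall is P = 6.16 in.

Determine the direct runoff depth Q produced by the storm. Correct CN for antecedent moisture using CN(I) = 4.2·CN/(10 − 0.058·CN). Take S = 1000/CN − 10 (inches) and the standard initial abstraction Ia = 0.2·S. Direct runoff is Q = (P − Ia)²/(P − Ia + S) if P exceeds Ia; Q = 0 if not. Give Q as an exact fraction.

Q = 818748578/184718925 in ≈ 4.432 in

Adjust CN=93 to AMC I: 4.2·93/(10 − 0.058·93) → (1953/5) ÷ (2303/500) = 27900/329 ≈ 84.802
S = 1000/(27900/329) − 10 = 500/279 in ≈ 1.792 in
Ia = 0.2S: 0.2·1.792 = 0.358 in (exactly 100/279)
P − Ia = 6.160 − 0.358 = 40466/6975 ≈ 5.802 in (> 0, runoff occurs)
Runoff Q = (P−Ia)²/(P−Ia+S) = (5.802)²/(5.802+1.792) = 818748578/184718925 ≈ 4.432 in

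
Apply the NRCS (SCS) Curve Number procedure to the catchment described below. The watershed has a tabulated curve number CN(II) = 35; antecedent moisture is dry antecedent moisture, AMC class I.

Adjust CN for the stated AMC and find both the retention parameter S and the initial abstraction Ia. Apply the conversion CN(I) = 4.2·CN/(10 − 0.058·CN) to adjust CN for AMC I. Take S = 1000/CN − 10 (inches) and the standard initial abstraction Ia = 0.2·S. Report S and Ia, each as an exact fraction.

S = 6500/147 in ≈ 44.218 in; Ia = 1300/147 in ≈ 8.844 in

Adjust CN=35 to AMC I: 4.2·35/(10 − 0.058·35) → 147 ÷ (797/100) = 14700/797 ≈ 18.444
S = 1000/(14700/797) − 10 = 6500/147 in ≈ 44.218 in
Ia = 0.2·(6500/147) = 1300/147 in ≈ 8.844 in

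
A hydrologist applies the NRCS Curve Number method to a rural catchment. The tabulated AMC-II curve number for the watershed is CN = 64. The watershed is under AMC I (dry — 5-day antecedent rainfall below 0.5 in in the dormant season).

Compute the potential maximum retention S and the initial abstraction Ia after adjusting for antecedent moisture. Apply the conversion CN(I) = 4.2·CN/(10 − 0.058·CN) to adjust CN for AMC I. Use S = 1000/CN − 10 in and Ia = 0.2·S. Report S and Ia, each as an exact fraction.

Adjust CN=64 to AMC I: 4.2·64/(10 − 0.058·64) → (1344/5) ÷ (786/125) = 5600/131 ≈ 42.748
Max retention: S = 1000/(5600/131) − 10 = 375/28 in (≈ 13.393 in)
Initial abstraction Ia = S/5 = (375/28)/5 = 75/28 ≈ 2.679 in

S = 375/28 in ≈ 13.393 in; Ia = 75/28 in ≈ 2.679 in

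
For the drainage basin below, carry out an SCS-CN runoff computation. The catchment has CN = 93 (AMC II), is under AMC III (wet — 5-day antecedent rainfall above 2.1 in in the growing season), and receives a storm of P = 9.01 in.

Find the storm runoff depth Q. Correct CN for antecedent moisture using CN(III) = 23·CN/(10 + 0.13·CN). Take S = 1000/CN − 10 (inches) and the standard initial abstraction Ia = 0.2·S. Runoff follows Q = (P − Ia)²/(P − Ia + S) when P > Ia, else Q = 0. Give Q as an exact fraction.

Wet (AMC III): CN(III) = 23·93/(10 + 0.13·93) = 2139/(2209/100) = 213900/2209 ≈ 96.831
Retention S: 1000/CN − 10 with CN=96.831 → S = 700/2139 ≈ 0.327 in
Ia = 0.2S: 0.2·0.327 = 0.065 in (exactly 140/2139)
Since P=9.010 > Ia=0.065: effective rainfall P−Ia = 1913239/213900 in
Q = (1913239/213900)²/((1913239/213900) + 700/2139) = (3660483471121/45753210000)/(1983239/213900) = 3660483471121/424214822100 in ≈ 8.629 in

Q = 3660483471121/424214822100 in ≈ 8.629 in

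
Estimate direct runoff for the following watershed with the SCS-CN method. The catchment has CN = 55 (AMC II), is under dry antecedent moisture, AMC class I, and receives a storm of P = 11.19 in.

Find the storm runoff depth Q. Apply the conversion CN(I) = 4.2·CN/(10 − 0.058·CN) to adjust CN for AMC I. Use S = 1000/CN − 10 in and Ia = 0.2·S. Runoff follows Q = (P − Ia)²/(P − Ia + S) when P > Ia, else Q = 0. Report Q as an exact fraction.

Dry (AMC I): CN(I) = 4.2·55/(10 − 0.058·55) = 231/(681/100) = 7700/227 ≈ 33.921
Max retention: S = 1000/(7700/227) − 10 = 1500/77 in (≈ 19.481 in)
Ia = 0.2S: 0.2·19.481 = 3.896 in (exactly 300/77)
Excess rainfall: 11.190 − 3.896 = 7.294 in; P > Ia so Q > 0
Q = (56163/7700)²/((56163/7700) + 1500/77) = (3154282569/59290000)/(206163/7700) = 350475841/176383900 in ≈ 1.987 in

Q = 350475841/176383900 in ≈ 1.987 in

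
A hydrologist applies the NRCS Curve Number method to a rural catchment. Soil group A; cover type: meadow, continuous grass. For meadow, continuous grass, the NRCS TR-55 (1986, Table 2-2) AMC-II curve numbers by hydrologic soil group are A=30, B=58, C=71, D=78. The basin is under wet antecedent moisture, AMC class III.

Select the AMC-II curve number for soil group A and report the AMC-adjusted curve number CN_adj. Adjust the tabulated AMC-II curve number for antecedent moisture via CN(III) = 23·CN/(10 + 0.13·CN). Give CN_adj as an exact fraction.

CN_adj = 6900/139 ≈ 49.640

NRCS table: meadow, continuous grass, soil group A → CN(II) = 30
Wet (AMC III): CN(III) = 23·30/(10 + 0.13·30) = 690/(139/10) = 6900/139 ≈ 49.640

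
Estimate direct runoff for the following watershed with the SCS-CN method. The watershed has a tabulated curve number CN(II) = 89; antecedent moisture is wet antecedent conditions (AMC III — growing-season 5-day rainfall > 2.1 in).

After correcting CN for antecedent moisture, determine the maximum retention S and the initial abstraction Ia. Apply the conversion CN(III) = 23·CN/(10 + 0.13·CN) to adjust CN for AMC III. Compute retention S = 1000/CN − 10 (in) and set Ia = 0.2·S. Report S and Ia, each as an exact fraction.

Wet (AMC III): CN(III) = 23·89/(10 + 0.13·89) = 2047/(2157/100) = 204700/2157 ≈ 94.900
S = 1000/(204700/2157) − 10 = 1100/2047 in ≈ 0.537 in
Initial abstraction Ia = S/5 = (1100/2047)/5 = 220/2047 ≈ 0.107 in

S = 1100/2047 in ≈ 0.537 in; Ia = 220/2047 in ≈ 0.107 in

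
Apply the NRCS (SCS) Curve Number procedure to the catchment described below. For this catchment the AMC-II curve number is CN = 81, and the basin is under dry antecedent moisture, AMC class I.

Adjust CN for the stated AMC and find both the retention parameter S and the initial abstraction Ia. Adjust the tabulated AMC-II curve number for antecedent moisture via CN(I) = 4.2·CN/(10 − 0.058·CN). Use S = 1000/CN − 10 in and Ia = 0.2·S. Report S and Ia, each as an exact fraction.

S = 9500/1701 in ≈ 5.585 in; Ia = 1900/1701 in ≈ 1.117 in

Dry (AMC I): CN(I) = 4.2·81/(10 − 0.058·81) = (1701/5)/(2651/500) = 170100/2651 ≈ 64.164
S = 1000/(170100/2651) − 10 = 9500/1701 in ≈ 5.585 in
Ia = 0.2·(9500/1701) = 1900/1701 in ≈ 1.117 in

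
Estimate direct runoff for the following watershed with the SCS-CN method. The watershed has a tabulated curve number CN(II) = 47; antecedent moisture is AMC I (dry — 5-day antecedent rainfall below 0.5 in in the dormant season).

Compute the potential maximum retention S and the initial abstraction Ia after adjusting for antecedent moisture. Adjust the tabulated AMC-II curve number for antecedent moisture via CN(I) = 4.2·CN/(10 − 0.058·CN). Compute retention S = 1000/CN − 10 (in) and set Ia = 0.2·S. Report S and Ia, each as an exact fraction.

S = 26500/987 in ≈ 26.849 in; Ia = 5300/987 in ≈ 5.370 in

Dry (AMC I): CN(I) = 4.2·47/(10 − 0.058·47) = (987/5)/(3637/500) = 98700/3637 ≈ 27.138
Retention S: 1000/CN − 10 with CN=27.138 → S = 26500/987 ≈ 26.849 in
Ia = 0.2S: 0.2·26.849 = 5.370 in (exactly 5300/987)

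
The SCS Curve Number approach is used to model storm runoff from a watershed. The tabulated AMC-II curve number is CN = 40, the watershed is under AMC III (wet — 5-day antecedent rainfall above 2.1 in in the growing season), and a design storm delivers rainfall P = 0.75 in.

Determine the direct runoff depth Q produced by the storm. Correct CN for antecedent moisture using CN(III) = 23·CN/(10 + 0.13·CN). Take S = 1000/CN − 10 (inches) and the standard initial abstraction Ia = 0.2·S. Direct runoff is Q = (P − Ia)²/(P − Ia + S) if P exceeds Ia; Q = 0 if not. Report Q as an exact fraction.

CN(III) from CN(II)=40: (23·40)/(10 + 0.13·40) = 1150/19 ≈ 60.526
Max retention: S = 1000/(1150/19) − 10 = 150/23 in (≈ 6.522 in)
Ia = 0.2S: 0.2·6.522 = 1.304 in (exactly 30/23)
P = 0.750 ≤ Ia = 1.304 in: entire storm abstracted, Q = 0.

Q = 0 in ≈ 0.000 in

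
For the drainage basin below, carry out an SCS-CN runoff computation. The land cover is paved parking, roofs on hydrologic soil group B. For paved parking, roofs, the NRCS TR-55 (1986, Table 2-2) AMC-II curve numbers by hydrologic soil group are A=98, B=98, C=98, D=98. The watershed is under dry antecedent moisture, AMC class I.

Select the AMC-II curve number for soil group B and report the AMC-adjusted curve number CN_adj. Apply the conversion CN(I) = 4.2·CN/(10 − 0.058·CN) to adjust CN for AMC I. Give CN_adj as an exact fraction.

CN_adj = 102900/1079 ≈ 95.366

NRCS table: paved parking, roofs, soil group B → CN(II) = 98
Adjust CN=98 to AMC I: 4.2·98/(10 − 0.058·98) → (2058/5) ÷ (1079/250) = 102900/1079 ≈ 95.366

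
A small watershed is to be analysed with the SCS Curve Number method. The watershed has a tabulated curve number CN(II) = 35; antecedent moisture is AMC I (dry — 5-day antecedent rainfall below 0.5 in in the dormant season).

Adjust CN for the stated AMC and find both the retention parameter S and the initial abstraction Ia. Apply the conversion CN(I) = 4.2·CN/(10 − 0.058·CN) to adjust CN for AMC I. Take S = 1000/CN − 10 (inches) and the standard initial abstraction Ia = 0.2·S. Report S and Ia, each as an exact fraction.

CN(I) from CN(II)=35: (4.2·35)/(10 − 0.058·35) = 14700/797 ≈ 18.444
S = 1000/(14700/797) − 10 = 6500/147 in ≈ 44.218 in
Ia = 0.2·(6500/147) = 1300/147 in ≈ 8.844 in

S = 6500/147 in ≈ 44.218 in; Ia = 1300/147 in ≈ 8.844 in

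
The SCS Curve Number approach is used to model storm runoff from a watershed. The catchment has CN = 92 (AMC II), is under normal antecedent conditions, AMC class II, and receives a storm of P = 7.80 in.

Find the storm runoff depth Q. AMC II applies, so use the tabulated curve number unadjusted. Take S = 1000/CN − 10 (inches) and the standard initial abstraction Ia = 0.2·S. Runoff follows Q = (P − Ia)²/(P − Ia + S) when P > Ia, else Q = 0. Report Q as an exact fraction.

Average conditions: CN = 92 (no AMC adjustment).
S = 1000/92 − 10 = 20/23 in ≈ 0.870 in
Ia = 0.2·(20/23) = 4/23 in ≈ 0.174 in
Excess rainfall: 7.800 − 0.174 = 7.626 in; P > Ia so Q > 0
Runoff Q = (P−Ia)²/(P−Ia+S) = (7.626)²/(7.626+0.870) = 769129/112355 ≈ 6.846 in

Q = 769129/112355 in ≈ 6.846 in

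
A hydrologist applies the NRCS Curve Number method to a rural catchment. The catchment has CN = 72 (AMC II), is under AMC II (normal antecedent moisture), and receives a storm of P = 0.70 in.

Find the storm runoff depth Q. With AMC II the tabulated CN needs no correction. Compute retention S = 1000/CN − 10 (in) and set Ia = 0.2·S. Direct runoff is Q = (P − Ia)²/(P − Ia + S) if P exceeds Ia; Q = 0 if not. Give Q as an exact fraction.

Q = 0 in ≈ 0.000 in

Average conditions: CN = 72 (no AMC adjustment).
Max retention: S = 1000/72 − 10 = 35/9 in (≈ 3.889 in)
Initial abstraction Ia = S/5 = (35/9)/5 = 7/9 ≈ 0.778 in
P = 0.700 ≤ Ia = 0.778 in: entire storm abstracted, Q = 0.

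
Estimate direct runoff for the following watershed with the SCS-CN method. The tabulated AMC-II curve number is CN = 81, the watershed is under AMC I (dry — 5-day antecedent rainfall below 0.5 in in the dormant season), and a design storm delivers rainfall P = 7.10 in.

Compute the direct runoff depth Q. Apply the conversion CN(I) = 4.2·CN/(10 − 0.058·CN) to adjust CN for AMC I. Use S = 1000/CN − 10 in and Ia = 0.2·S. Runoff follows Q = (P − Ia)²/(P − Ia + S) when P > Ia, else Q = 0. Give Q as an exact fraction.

CN(I) from CN(II)=81: (4.2·81)/(10 − 0.058·81) = 170100/2651 ≈ 64.164
Retention S: 1000/CN − 10 with CN=64.164 → S = 9500/1701 ≈ 5.585 in
Ia = 0.2S: 0.2·5.585 = 1.117 in (exactly 1900/1701)
P − Ia = 7.100 − 1.117 = 101771/17010 ≈ 5.983 in (> 0, runoff occurs)
Q = (101771/17010)²/((101771/17010) + 9500/1701) = (10357336441/289340100)/(196771/17010) = 10357336441/3347074710 in ≈ 3.094 in

Q = 10357336441/3347074710 in ≈ 3.094 in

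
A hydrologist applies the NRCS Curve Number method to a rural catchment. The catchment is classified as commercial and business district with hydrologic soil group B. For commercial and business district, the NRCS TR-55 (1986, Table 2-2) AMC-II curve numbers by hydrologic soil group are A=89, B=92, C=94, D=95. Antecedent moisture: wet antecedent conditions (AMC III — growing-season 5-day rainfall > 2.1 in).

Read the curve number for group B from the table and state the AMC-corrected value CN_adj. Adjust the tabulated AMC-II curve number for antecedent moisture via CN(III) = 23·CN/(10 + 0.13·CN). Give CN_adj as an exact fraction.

NRCS table: commercial and business district, soil group B → CN(II) = 92
Wet (AMC III): CN(III) = 23·92/(10 + 0.13·92) = 2116/(549/25) = 52900/549 ≈ 96.357

CN_adj = 52900/549 ≈ 96.357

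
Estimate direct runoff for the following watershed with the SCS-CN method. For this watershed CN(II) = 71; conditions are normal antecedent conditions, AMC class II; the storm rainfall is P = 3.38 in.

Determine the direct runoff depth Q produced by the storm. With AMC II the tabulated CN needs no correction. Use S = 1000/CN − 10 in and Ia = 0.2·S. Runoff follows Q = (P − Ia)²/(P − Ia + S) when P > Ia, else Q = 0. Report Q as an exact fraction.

AMC II — tabulated CN = 71 applies directly.
S = 1000/71 − 10 = 290/71 in ≈ 4.085 in
Ia = 0.2S: 0.2·4.085 = 0.817 in (exactly 58/71)
P − Ia = 3.380 − 0.817 = 9099/3550 ≈ 2.563 in (> 0, runoff occurs)
Q = (9099/3550)²/((9099/3550) + 290/71) = (82791801/12602500)/(23599/3550) = 82791801/83776450 in ≈ 0.988 in

Q = 82791801/83776450 in ≈ 0.988 in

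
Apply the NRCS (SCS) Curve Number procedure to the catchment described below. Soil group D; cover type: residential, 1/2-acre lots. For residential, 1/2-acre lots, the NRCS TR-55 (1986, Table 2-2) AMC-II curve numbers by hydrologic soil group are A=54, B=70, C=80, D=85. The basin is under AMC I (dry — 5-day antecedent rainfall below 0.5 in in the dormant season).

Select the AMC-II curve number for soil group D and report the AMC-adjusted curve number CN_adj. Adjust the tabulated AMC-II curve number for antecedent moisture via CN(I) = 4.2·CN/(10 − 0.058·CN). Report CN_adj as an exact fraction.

NRCS table: residential, 1/2-acre lots, soil group D → CN(II) = 85
Adjust CN=85 to AMC I: 4.2·85/(10 − 0.058·85) → 357 ÷ (507/100) = 11900/169 ≈ 70.414

CN_adj = 11900/169 ≈ 70.414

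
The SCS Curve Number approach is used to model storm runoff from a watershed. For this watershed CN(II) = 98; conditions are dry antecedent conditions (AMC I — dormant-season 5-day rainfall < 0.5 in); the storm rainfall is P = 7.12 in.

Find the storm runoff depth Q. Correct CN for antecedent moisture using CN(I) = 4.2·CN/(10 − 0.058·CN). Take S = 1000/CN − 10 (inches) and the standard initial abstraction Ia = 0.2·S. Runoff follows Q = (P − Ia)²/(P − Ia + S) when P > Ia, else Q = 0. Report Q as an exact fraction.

Dry (AMC I): CN(I) = 4.2·98/(10 − 0.058·98) = (2058/5)/(1079/250) = 102900/1079 ≈ 95.366
Retention S: 1000/CN − 10 with CN=95.366 → S = 500/1029 ≈ 0.486 in
Ia = 0.2·(500/1029) = 100/1029 in ≈ 0.097 in
Since P=7.120 > Ia=0.097: effective rainfall P−Ia = 180662/25725 in
Q: (180662/25725)² ÷ (193162/25725) = 16319379122/2484546225 in (≈ 6.568 in)

Q = 16319379122/2484546225 in ≈ 6.568 in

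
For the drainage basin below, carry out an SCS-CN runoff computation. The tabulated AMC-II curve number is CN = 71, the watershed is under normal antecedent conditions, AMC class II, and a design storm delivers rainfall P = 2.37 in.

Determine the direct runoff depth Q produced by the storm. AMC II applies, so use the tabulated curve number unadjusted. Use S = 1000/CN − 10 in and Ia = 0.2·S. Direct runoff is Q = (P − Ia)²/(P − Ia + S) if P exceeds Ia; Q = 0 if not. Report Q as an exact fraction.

Q = 121594729/284191700 in ≈ 0.428 in

AMC II — tabulated CN = 71 applies directly.
S = 1000/71 − 10 = 290/71 in ≈ 4.085 in
Ia = 0.2·(290/71) = 58/71 in ≈ 0.817 in
Excess rainfall: 2.370 − 0.817 = 1.553 in; P > Ia so Q > 0
Q: (11027/7100)² ÷ (40027/7100) = 121594729/284191700 in (≈ 0.428 in)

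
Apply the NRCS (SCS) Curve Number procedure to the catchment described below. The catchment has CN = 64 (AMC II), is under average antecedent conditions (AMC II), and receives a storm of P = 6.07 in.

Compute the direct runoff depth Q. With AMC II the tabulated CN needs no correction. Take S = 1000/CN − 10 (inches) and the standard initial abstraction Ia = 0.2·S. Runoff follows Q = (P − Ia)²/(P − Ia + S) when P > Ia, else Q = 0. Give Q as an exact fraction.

Average conditions: CN = 64 (no AMC adjustment).
Retention S: 1000/CN − 10 with CN=64.000 → S = 45/8 ≈ 5.625 in
Ia = 0.2S: 0.2·5.625 = 1.125 in (exactly 9/8)
Excess rainfall: 6.070 − 1.125 = 4.945 in; P > Ia so Q > 0
Q: (989/200)² ÷ (1057/100) = 978121/422800 in (≈ 2.313 in)

Q = 978121/422800 in ≈ 2.313 in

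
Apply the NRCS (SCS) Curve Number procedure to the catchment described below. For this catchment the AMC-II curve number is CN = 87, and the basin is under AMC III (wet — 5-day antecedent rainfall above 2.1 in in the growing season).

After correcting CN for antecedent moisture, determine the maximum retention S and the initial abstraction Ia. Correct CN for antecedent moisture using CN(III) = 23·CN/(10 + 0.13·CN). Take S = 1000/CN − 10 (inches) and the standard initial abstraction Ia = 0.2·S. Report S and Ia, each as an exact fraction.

Wet (AMC III): CN(III) = 23·87/(10 + 0.13·87) = 2001/(2131/100) = 200100/2131 ≈ 93.900
Retention S: 1000/CN − 10 with CN=93.900 → S = 1300/2001 ≈ 0.650 in
Ia = 0.2·(1300/2001) = 260/2001 in ≈ 0.130 in

S = 1300/2001 in ≈ 0.650 in; Ia = 260/2001 in ≈ 0.130 in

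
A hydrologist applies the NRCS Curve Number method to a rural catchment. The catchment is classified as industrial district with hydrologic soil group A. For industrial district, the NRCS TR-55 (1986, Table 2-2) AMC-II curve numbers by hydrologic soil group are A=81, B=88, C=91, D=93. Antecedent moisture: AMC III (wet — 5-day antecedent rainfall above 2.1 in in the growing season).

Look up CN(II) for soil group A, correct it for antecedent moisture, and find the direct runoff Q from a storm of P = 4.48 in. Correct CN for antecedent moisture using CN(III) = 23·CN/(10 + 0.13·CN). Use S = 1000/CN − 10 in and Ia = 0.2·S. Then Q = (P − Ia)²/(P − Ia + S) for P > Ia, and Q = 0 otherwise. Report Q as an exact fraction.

NRCS table: industrial district, soil group A → CN(II) = 81
Adjust CN=81 to AMC III: 23·81/(10 + 0.13·81) → 1863 ÷ (2053/100) = 186300/2053 ≈ 90.745
Retention S: 1000/CN − 10 with CN=90.745 → S = 1900/1863 ≈ 1.020 in
Ia = 0.2·(1900/1863) = 380/1863 in ≈ 0.204 in
Since P=4.480 > Ia=0.204: effective rainfall P−Ia = 199156/46575 in
Q = (199156/46575)²/((199156/46575) + 1900/1863) = (39663112336/2169230625)/(246656/46575) = 2478944521/718000200 in ≈ 3.453 in

Q = 2478944521/718000200 in ≈ 3.453 in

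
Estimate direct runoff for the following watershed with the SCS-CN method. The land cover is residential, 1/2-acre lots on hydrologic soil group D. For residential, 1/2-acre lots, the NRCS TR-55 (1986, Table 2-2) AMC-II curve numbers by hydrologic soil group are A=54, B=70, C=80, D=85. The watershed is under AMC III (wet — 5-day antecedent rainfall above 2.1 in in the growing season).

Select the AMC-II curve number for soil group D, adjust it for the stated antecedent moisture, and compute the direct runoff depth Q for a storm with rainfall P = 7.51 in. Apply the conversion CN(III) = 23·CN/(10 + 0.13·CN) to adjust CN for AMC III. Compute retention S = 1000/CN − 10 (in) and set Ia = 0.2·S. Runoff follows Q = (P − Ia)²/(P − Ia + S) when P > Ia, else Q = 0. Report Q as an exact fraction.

NRCS table: residential, 1/2-acre lots, soil group D → CN(II) = 85
Adjust CN=85 to AMC III: 23·85/(10 + 0.13·85) → 1955 ÷ (421/20) = 39100/421 ≈ 92.874
Retention S: 1000/CN − 10 with CN=92.874 → S = 300/391 ≈ 0.767 in
Initial abstraction Ia = S/5 = (300/391)/5 = 60/391 ≈ 0.153 in
Excess rainfall: 7.510 − 0.153 = 7.357 in; P > Ia so Q > 0
Q = (287641/39100)²/((287641/39100) + 300/391) = (82737344881/1528810000)/(317641/39100) = 82737344881/12419763100 in ≈ 6.662 in

Q = 82737344881/12419763100 in ≈ 6.662 in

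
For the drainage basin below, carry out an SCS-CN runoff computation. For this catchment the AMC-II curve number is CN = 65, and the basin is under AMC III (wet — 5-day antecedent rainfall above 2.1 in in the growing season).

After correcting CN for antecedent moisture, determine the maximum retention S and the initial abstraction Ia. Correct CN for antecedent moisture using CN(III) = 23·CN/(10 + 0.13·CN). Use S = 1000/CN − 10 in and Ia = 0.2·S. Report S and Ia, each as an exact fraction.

S = 700/299 in ≈ 2.341 in; Ia = 140/299 in ≈ 0.468 in

Wet (AMC III): CN(III) = 23·65/(10 + 0.13·65) = 1495/(369/20) = 29900/369 ≈ 81.030
Retention S: 1000/CN − 10 with CN=81.030 → S = 700/299 ≈ 2.341 in
Initial abstraction Ia = S/5 = (700/299)/5 = 140/299 ≈ 0.468 in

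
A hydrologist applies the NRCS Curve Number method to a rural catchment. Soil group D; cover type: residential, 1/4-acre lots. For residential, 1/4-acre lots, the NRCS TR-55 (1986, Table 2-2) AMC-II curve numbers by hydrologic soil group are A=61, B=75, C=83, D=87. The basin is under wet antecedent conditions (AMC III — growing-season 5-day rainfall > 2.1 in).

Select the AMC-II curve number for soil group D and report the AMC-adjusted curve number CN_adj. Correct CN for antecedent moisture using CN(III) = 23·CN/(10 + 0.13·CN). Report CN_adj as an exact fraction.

CN_adj = 200100/2131 ≈ 93.900

NRCS table: residential, 1/4-acre lots, soil group D → CN(II) = 87
CN(III) from CN(II)=87: (23·87)/(10 + 0.13·87) = 200100/2131 ≈ 93.900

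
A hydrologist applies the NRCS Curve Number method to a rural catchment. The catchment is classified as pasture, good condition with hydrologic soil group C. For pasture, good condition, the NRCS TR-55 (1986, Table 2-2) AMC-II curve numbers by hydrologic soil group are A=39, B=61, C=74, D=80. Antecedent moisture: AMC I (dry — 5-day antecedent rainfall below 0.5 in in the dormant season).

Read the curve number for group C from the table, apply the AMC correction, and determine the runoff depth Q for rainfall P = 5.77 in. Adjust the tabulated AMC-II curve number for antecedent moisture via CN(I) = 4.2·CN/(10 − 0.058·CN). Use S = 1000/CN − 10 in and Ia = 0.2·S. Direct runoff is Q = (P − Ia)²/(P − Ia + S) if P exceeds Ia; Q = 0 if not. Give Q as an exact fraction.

NRCS table: pasture, good condition, soil group C → CN(II) = 74
CN(I) from CN(II)=74: (4.2·74)/(10 − 0.058·74) = 77700/1427 ≈ 54.450
Retention S: 1000/CN − 10 with CN=54.450 → S = 6500/777 ≈ 8.366 in
Ia = 0.2S: 0.2·8.366 = 1.673 in (exactly 1300/777)
Since P=5.770 > Ia=1.673: effective rainfall P−Ia = 318329/77700 in
Q = (318329/77700)²/((318329/77700) + 6500/777) = (101333352241/6037290000)/(968329/77700) = 101333352241/75239163300 in ≈ 1.347 in

Q = 101333352241/75239163300 in ≈ 1.347 in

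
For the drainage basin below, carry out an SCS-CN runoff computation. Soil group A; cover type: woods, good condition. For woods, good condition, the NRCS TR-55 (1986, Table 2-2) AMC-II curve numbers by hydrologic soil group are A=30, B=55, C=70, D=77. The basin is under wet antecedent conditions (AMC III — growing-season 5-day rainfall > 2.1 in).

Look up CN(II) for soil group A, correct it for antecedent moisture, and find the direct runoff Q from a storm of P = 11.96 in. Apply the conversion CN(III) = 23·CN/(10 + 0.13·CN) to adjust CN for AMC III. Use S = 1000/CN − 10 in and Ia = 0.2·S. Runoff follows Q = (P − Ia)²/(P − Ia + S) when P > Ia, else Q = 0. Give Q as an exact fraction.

Q = 293471161/59738475 in ≈ 4.913 in

NRCS table: woods, good condition, soil group A → CN(II) = 30
Adjust CN=30 to AMC III: 23·30/(10 + 0.13·30) → 690 ÷ (139/10) = 6900/139 ≈ 49.640
S = 1000/(6900/139) − 10 = 700/69 in ≈ 10.145 in
Ia = 0.2S: 0.2·10.145 = 2.029 in (exactly 140/69)
Excess rainfall: 11.960 − 2.029 = 9.931 in; P > Ia so Q > 0
Runoff Q = (P−Ia)²/(P−Ia+S) = (9.931)²/(9.931+10.145) = 293471161/59738475 ≈ 4.913 in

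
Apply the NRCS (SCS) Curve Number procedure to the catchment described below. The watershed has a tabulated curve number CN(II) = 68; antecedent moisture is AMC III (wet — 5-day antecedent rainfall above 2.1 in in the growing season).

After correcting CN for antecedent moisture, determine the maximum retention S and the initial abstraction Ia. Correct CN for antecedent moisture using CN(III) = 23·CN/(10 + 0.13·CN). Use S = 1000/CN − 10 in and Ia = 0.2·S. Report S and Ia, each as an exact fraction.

Wet (AMC III): CN(III) = 23·68/(10 + 0.13·68) = 1564/(471/25) = 39100/471 ≈ 83.015
Max retention: S = 1000/(39100/471) − 10 = 800/391 in (≈ 2.046 in)
Initial abstraction Ia = S/5 = (800/391)/5 = 160/391 ≈ 0.409 in

S = 800/391 in ≈ 2.046 in; Ia = 160/391 in ≈ 0.409 in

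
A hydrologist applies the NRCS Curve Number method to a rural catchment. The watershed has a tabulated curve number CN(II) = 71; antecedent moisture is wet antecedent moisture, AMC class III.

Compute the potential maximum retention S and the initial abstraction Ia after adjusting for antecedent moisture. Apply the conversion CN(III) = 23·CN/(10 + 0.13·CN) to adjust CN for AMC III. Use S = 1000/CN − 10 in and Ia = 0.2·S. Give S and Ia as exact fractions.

Adjust CN=71 to AMC III: 23·71/(10 + 0.13·71) → 1633 ÷ (1923/100) = 163300/1923 ≈ 84.919
S = 1000/(163300/1923) − 10 = 2900/1633 in ≈ 1.776 in
Initial abstraction Ia = S/5 = (2900/1633)/5 = 580/1633 ≈ 0.355 in

S = 2900/1633 in ≈ 1.776 in; Ia = 580/1633 in ≈ 0.355 in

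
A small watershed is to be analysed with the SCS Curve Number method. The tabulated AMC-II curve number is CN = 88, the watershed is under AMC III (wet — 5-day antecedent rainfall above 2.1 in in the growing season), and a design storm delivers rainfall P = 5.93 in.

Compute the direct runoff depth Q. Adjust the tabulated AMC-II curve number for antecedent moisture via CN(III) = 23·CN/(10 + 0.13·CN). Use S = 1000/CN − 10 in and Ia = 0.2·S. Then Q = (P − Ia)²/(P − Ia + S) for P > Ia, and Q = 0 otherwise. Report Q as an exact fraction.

Q = 21617526841/4099333700 in ≈ 5.273 in

Wet (AMC III): CN(III) = 23·88/(10 + 0.13·88) = 2024/(536/25) = 6325/67 ≈ 94.403
Retention S: 1000/CN − 10 with CN=94.403 → S = 150/253 ≈ 0.593 in
Ia = 0.2S: 0.2·0.593 = 0.119 in (exactly 30/253)
Excess rainfall: 5.930 − 0.119 = 5.811 in; P > Ia so Q > 0
Q: (147029/25300)² ÷ (162029/25300) = 21617526841/4099333700 in (≈ 5.273 in)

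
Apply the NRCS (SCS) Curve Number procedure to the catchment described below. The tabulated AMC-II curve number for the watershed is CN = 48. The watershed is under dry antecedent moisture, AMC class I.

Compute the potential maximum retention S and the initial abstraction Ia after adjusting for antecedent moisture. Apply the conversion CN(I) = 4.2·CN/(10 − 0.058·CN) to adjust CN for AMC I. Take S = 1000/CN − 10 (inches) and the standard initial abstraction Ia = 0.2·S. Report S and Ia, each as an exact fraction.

Adjust CN=48 to AMC I: 4.2·48/(10 − 0.058·48) → (1008/5) ÷ (902/125) = 12600/451 ≈ 27.938
Max retention: S = 1000/(12600/451) − 10 = 1625/63 in (≈ 25.794 in)
Ia = 0.2·(1625/63) = 325/63 in ≈ 5.159 in

S = 1625/63 in ≈ 25.794 in; Ia = 325/63 in ≈ 5.159 in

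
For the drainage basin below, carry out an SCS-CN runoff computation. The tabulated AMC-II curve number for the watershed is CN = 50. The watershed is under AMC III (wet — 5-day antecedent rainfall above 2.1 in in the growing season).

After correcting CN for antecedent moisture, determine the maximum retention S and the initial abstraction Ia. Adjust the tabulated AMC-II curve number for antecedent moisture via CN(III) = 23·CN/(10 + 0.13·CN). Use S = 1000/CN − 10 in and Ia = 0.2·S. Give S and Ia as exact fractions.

S = 100/23 in ≈ 4.348 in; Ia = 20/23 in ≈ 0.870 in

Adjust CN=50 to AMC III: 23·50/(10 + 0.13·50) → 1150 ÷ (33/2) = 2300/33 ≈ 69.697
Retention S: 1000/CN − 10 with CN=69.697 → S = 100/23 ≈ 4.348 in
Initial abstraction Ia = S/5 = (100/23)/5 = 20/23 ≈ 0.870 in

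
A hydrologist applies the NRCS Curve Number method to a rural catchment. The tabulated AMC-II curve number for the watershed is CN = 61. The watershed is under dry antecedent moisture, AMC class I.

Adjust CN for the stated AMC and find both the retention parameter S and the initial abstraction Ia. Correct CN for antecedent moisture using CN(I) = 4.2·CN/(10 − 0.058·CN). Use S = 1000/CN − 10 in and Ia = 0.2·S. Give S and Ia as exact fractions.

S = 6500/427 in ≈ 15.222 in; Ia = 1300/427 in ≈ 3.044 in

Dry (AMC I): CN(I) = 4.2·61/(10 − 0.058·61) = (1281/5)/(3231/500) = 42700/1077 ≈ 39.647
Retention S: 1000/CN − 10 with CN=39.647 → S = 6500/427 ≈ 15.222 in
Initial abstraction Ia = S/5 = (6500/427)/5 = 1300/427 ≈ 3.044 in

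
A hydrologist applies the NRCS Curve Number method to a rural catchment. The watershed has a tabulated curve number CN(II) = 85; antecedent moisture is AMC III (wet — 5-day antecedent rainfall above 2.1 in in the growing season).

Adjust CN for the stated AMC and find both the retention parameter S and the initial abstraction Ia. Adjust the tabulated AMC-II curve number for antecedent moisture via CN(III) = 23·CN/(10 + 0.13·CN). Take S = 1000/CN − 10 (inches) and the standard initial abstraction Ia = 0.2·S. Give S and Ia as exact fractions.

CN(III) from CN(II)=85: (23·85)/(10 + 0.13·85) = 39100/421 ≈ 92.874
Max retention: S = 1000/(39100/421) − 10 = 300/391 in (≈ 0.767 in)
Ia = 0.2S: 0.2·0.767 = 0.153 in (exactly 60/391)

S = 300/391 in ≈ 0.767 in; Ia = 60/391 in ≈ 0.153 in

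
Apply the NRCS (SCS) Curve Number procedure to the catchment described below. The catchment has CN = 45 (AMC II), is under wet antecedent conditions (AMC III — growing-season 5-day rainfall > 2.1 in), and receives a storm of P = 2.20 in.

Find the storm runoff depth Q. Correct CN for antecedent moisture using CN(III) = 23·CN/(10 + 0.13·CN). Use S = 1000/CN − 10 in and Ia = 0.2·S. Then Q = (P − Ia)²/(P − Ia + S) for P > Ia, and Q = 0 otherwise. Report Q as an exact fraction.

CN(III) from CN(II)=45: (23·45)/(10 + 0.13·45) = 20700/317 ≈ 65.300
Max retention: S = 1000/(20700/317) − 10 = 1100/207 in (≈ 5.314 in)
Ia = 0.2S: 0.2·5.314 = 1.063 in (exactly 220/207)
P − Ia = 2.200 − 1.063 = 1177/1035 ≈ 1.137 in (> 0, runoff occurs)
Q: (1177/1035)² ÷ (6677/1035) = 125939/628245 in (≈ 0.200 in)

Q = 125939/628245 in ≈ 0.200 in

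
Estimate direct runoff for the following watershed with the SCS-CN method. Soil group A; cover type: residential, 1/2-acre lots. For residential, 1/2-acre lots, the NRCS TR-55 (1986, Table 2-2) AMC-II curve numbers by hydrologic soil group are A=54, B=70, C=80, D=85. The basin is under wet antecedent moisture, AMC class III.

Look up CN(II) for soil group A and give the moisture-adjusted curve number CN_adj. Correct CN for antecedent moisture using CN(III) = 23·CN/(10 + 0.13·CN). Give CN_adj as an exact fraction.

CN_adj = 2700/37 ≈ 72.973

NRCS table: residential, 1/2-acre lots, soil group A → CN(II) = 54
Wet (AMC III): CN(III) = 23·54/(10 + 0.13·54) = 1242/(851/50) = 2700/37 ≈ 72.973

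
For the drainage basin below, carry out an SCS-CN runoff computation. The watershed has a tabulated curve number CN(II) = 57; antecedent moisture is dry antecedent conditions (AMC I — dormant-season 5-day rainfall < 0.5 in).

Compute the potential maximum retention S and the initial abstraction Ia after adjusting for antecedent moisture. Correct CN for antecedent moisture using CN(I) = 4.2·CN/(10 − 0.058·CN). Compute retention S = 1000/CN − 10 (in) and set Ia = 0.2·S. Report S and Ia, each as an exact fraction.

S = 21500/1197 in ≈ 17.962 in; Ia = 4300/1197 in ≈ 3.592 in

Dry (AMC I): CN(I) = 4.2·57/(10 − 0.058·57) = (1197/5)/(3347/500) = 119700/3347 ≈ 35.763
Retention S: 1000/CN − 10 with CN=35.763 → S = 21500/1197 ≈ 17.962 in
Ia = 0.2·(21500/1197) = 4300/1197 in ≈ 3.592 in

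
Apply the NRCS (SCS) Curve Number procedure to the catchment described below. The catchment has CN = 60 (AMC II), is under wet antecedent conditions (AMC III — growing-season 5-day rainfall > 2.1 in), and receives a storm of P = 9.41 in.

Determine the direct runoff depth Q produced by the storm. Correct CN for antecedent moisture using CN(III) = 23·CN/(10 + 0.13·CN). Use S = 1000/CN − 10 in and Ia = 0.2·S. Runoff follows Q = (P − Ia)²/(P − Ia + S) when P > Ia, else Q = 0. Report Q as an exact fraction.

Q = 3712343041/558410100 in ≈ 6.648 in

Wet (AMC III): CN(III) = 23·60/(10 + 0.13·60) = 1380/(89/5) = 6900/89 ≈ 77.528
Max retention: S = 1000/(6900/89) − 10 = 200/69 in (≈ 2.899 in)
Ia = 0.2S: 0.2·2.899 = 0.580 in (exactly 40/69)
P − Ia = 9.410 − 0.580 = 60929/6900 ≈ 8.830 in (> 0, runoff occurs)
Q = (60929/6900)²/((60929/6900) + 200/69) = (3712343041/47610000)/(80929/6900) = 3712343041/558410100 in ≈ 6.648 in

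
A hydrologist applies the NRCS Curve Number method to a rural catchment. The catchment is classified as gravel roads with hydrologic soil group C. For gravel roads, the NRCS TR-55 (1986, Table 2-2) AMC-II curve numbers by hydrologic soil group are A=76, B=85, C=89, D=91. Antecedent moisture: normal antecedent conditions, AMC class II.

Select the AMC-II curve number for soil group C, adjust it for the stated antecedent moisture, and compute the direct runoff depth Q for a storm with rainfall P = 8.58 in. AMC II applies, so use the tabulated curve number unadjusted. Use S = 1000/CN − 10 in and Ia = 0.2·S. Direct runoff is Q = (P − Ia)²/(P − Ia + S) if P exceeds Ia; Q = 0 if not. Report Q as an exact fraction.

NRCS table: gravel roads, soil group C → CN(II) = 89
Average conditions: CN = 89 (no AMC adjustment).
Retention S: 1000/CN − 10 with CN=89.000 → S = 110/89 ≈ 1.236 in
Ia = 0.2·(110/89) = 22/89 in ≈ 0.247 in
P − Ia = 8.580 − 0.247 = 37081/4450 ≈ 8.333 in (> 0, runoff occurs)
Q = (37081/4450)²/((37081/4450) + 110/89) = (1375000561/19802500)/(42581/4450) = 125000051/17225950 in ≈ 7.256 in

Q = 125000051/17225950 in ≈ 7.256 in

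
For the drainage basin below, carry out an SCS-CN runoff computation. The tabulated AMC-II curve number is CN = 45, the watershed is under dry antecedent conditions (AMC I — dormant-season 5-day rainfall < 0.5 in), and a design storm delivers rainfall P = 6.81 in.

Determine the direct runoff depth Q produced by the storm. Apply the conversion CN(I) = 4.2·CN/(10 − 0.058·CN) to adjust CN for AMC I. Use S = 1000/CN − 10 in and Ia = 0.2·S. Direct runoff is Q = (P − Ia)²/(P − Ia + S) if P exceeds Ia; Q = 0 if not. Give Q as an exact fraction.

Q = 350026681/10748600100 in ≈ 0.033 in

Adjust CN=45 to AMC I: 4.2·45/(10 − 0.058·45) → 189 ÷ (739/100) = 18900/739 ≈ 25.575
Max retention: S = 1000/(18900/739) − 10 = 5500/189 in (≈ 29.101 in)
Ia = 0.2S: 0.2·29.101 = 5.820 in (exactly 1100/189)
Since P=6.810 > Ia=5.820: effective rainfall P−Ia = 18709/18900 in
Q: (18709/18900)² ÷ (568709/18900) = 350026681/10748600100 in (≈ 0.033 in)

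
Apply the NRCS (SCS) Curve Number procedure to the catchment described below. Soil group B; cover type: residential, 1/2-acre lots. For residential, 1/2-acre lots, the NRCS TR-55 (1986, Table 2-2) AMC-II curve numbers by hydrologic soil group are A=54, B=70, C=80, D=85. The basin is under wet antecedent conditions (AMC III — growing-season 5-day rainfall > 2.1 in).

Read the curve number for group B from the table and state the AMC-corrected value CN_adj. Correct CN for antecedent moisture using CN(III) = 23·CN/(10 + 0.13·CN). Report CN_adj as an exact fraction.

CN_adj = 16100/191 ≈ 84.293

NRCS table: residential, 1/2-acre lots, soil group B → CN(II) = 70
CN(III) from CN(II)=70: (23·70)/(10 + 0.13·70) = 16100/191 ≈ 84.293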